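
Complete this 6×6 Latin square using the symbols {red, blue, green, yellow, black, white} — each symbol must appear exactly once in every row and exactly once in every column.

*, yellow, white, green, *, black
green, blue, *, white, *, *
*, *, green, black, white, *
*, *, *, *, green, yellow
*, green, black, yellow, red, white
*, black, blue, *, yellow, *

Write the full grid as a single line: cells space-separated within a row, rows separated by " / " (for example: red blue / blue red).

red yellow white green blue black / green blue yellow white black red / yellow red green black white blue / black white red blue green yellow / blue green black yellow red white / white black blue red yellow green

Cell (r1,c5): row 1 has {green,yellow,black,white}; column 5 has {red,green,yellow,white} → blue.
Cell (r2,c5): row 2 has {blue,green,white}; column 5 has {red,blue,green,yellow,white} → black.
Cell (r2,c6): row 2 has {blue,green,black,white}; column 6 has {yellow,black,white} → red.
Cell (r3,c2): row 3 has {green,black,white}; column 2 has {blue,green,yellow,black} → red.
Cell (r3,c6): row 3 has {red,green,black,white}; column 6 has {red,yellow,black,white} → blue.
Cell (r4,c2): row 4 has {green,yellow}; column 2 has {red,blue,green,yellow,black} → white.
Cell (r4,c3): row 4 has {green,yellow,white}; column 3 has {blue,green,black,white} → red.
Cell (r4,c4): row 4 has {red,green,yellow,white}; column 4 has {green,yellow,black,white} → blue.
Cell (r5,c1): row 5 has {red,green,yellow,black,white}; column 1 has {green} → blue.
Cell (r6,c4): row 6 has {blue,yellow,black}; column 4 has {blue,green,yellow,black,white} → red.
Cell (r6,c6): row 6 has {red,blue,yellow,black}; column 6 has {red,blue,yellow,black,white} → green.
Cell (r1,c1): row 1 has {blue,green,yellow,black,white}; column 1 has {blue,green} → red.
Cell (r2,c3): row 2 has {red,blue,green,black,white}; column 3 has {red,blue,green,black,white} → yellow.
Cell (r3,c1): row 3 has {red,blue,green,black,white}; column 1 has {red,blue,green} → yellow.
Cell (r4,c1): row 4 has {red,blue,green,yellow,white}; column 1 has {red,blue,green,yellow} → black.
Cell (r6,c1): row 6 has {red,blue,green,yellow,black}; column 1 has {red,blue,green,yellow,black} → white.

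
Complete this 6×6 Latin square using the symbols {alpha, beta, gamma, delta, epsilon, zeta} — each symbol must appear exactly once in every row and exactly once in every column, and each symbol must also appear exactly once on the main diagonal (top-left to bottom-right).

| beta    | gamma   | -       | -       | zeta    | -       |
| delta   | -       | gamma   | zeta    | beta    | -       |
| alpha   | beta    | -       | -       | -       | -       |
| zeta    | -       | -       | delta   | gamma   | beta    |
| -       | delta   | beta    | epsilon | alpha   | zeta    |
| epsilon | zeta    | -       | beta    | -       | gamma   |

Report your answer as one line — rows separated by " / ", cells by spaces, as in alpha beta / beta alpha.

(r1,c4) = alpha
(r2,c2) = epsilon
(r2,c6) = alpha
(r3,c3) = zeta
(r3,c4) = gamma
(r4,c2) = alpha
(r4,c3) = epsilon
(r5,c1) = gamma
(r6,c5) = delta
(r1,c3) = delta
(r1,c6) = epsilon
(r3,c5) = epsilon
(r3,c6) = delta
(r6,c3) = alpha

beta gamma delta alpha zeta epsilon / delta epsilon gamma zeta beta alpha / alpha beta zeta gamma epsilon delta / zeta alpha epsilon delta gamma beta / gamma delta beta epsilon alpha zeta / epsilon zeta alpha beta delta gamma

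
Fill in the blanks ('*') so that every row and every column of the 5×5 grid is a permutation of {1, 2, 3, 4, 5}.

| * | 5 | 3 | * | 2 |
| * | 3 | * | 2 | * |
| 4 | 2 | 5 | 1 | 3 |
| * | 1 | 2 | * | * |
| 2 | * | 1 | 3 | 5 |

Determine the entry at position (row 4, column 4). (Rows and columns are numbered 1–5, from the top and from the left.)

row 1 has {2,3,5}; column 1 has {2,4} — only 1 is left for (r1,c1).
row 1 has {1,2,3,5}; column 4 has {1,2,3} — only 4 is left for (r1,c4).
row 2 has {2,3}; column 1 has {1,2,4} — only 5 is left for (r2,c1).
row 2 has {2,3,5}; column 3 has {1,2,3,5} — only 4 is left for (r2,c3).
row 2 has {2,3,4,5}; column 5 has {2,3,5} — only 1 is left for (r2,c5).
row 4 has {1,2}; column 1 has {1,2,4,5} — only 3 is left for (r4,c1).
row 4 has {1,2,3}; column 4 has {1,2,3,4} — only 5 is left for (r4,c4).

5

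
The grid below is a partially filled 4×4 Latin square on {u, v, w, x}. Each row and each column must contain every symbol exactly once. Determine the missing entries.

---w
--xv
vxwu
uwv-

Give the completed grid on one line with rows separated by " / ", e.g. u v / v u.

x v u w / w u x v / v x w u / u w v x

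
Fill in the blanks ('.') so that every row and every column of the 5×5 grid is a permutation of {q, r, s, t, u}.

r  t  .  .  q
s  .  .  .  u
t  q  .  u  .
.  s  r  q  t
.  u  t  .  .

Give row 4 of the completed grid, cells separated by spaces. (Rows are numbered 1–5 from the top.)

row 1 has {q,r,t}; column 4 has {q,u} — only s is left for (r1,c4).
row 2 has {s,u}; column 2 has {q,s,t,u} — only r is left for (r2,c2).
row 2 has {r,s,u}; column 3 has {r,t} — only q is left for (r2,c3).
row 2 has {q,r,s,u}; column 4 has {q,s,u} — only t is left for (r2,c4).
row 3 has {q,t,u}; column 3 has {q,r,t} — only s is left for (r3,c3).
row 3 has {q,s,t,u}; column 5 has {q,t,u} — only r is left for (r3,c5).
row 4 has {q,r,s,t}; column 1 has {r,s,t} — only u is left for (r4,c1).

u s r q t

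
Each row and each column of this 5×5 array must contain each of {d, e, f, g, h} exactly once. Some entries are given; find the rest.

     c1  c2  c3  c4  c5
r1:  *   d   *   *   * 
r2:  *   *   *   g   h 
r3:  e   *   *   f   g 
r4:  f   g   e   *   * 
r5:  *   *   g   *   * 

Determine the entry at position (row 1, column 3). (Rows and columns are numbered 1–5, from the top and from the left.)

h

row 2 has {g,h}; column 1 has {e,f} — only d is left for (r2,c1).
row 2 has {d,g,h}; column 3 has {e,g} — only f is left for (r2,c3).
row 3 has {e,f,g}; column 2 has {d,g} — only h is left for (r3,c2).
row 3 has {e,f,g,h}; column 3 has {e,f,g} — only d is left for (r3,c3).
row 4 has {e,f,g}; column 5 has {g,h} — only d is left for (r4,c5).
row 5 has {g}; column 1 has {d,e,f} — only h is left for (r5,c1).
row 1 has {d}; column 1 has {d,e,f,h} — only g is left for (r1,c1).
row 1 has {d,g}; column 3 has {d,e,f,g} — only h is left for (r1,c3).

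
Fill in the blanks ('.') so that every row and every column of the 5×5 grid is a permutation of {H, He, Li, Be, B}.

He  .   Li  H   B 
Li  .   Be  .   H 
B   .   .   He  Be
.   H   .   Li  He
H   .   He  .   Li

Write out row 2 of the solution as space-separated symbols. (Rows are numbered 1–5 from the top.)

Li He Be B H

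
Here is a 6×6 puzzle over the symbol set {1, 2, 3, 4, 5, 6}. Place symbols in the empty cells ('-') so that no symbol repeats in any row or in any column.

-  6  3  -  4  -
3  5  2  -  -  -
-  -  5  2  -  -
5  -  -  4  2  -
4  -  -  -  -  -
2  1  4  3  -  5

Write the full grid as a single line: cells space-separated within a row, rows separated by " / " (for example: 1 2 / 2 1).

1 6 3 5 4 2 / 3 5 2 6 1 4 / 6 4 5 2 3 1 / 5 3 1 4 2 6 / 4 2 6 1 5 3 / 2 1 4 3 6 5

(r1,c1) = 1
(r1,c4) = 5
(r1,c6) = 2
(r3,c1) = 6
(r4,c2) = 3
(r5,c2) = 2
(r6,c5) = 6
(r2,c5) = 1
(r3,c2) = 4
(r3,c5) = 3
(r3,c6) = 1
(r4,c6) = 6
(r5,c5) = 5
(r5,c6) = 3
(r2,c4) = 6
(r2,c6) = 4
(r4,c3) = 1
(r5,c3) = 6
(r5,c4) = 1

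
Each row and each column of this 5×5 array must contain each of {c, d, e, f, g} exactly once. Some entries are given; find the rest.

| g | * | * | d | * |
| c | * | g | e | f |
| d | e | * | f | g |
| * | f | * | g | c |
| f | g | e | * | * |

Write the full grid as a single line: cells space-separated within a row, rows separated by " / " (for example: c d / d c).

g c f d e / c d g e f / d e c f g / e f d g c / f g e c d

At row 1, column 2: row 1 has {d,g}; column 2 has {e,f,g}; that leaves c.
At row 1, column 3: row 1 has {c,d,g}; column 3 has {e,g}; that leaves f.
At row 1, column 5: row 1 has {c,d,f,g}; column 5 has {c,f,g}; that leaves e.
At row 2, column 2: row 2 has {c,e,f,g}; column 2 has {c,e,f,g}; that leaves d.
At row 3, column 3: row 3 has {d,e,f,g}; column 3 has {e,f,g}; that leaves c.
At row 4, column 1: row 4 has {c,f,g}; column 1 has {c,d,f,g}; that leaves e.
At row 4, column 3: row 4 has {c,e,f,g}; column 3 has {c,e,f,g}; that leaves d.
At row 5, column 4: row 5 has {e,f,g}; column 4 has {d,e,f,g}; that leaves c.
At row 5, column 5: row 5 has {c,e,f,g}; column 5 has {c,e,f,g}; that leaves d.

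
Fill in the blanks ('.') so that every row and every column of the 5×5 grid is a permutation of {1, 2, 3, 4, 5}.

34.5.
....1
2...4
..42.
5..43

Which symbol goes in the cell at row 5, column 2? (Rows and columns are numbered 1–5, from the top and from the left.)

1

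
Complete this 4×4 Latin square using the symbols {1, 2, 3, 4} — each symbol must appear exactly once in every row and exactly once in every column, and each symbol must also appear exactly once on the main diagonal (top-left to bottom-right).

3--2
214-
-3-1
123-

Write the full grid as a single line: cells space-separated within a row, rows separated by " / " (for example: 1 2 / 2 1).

(r1,c2): row 1 has {2,3}; column 2 has {1,2,3}, so it must be 4.
(r1,c3): row 1 has {2,3,4}; column 3 has {3,4}, so it must be 1.
(r2,c4): row 2 has {1,2,4}; column 4 has {1,2}, so it must be 3.
(r3,c1): row 3 has {1,3}; column 1 has {1,2,3}, so it must be 4.
(r3,c3): row 3 has {1,3,4}; column 3 has {1,3,4}; the diagonal has {1,3}, so it must be 2.
(r4,c4): row 4 has {1,2,3}; column 4 has {1,2,3}; the diagonal has {1,2,3}, so it must be 4.

3 4 1 2 / 2 1 4 3 / 4 3 2 1 / 1 2 3 4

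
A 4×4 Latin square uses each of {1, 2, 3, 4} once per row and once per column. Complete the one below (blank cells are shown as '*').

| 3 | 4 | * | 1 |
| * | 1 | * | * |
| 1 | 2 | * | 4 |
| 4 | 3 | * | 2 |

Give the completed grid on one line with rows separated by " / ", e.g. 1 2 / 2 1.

3 4 2 1 / 2 1 4 3 / 1 2 3 4 / 4 3 1 2

Cell (r1,c3): row 1 has {1,3,4}; column 3 is empty so far → 2.
Cell (r2,c1): row 2 has {1}; column 1 has {1,3,4} → 2.
Cell (r2,c4): row 2 has {1,2}; column 4 has {1,2,4} → 3.
Cell (r3,c3): row 3 has {1,2,4}; column 3 has {2} → 3.
Cell (r4,c3): row 4 has {2,3,4}; column 3 has {2,3} → 1.
Cell (r2,c3): row 2 has {1,2,3}; column 3 has {1,2,3} → 4.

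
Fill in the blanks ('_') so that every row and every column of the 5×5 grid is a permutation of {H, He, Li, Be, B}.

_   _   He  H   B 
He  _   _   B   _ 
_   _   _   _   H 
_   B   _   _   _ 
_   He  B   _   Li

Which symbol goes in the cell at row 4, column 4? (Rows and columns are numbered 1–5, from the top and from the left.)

Li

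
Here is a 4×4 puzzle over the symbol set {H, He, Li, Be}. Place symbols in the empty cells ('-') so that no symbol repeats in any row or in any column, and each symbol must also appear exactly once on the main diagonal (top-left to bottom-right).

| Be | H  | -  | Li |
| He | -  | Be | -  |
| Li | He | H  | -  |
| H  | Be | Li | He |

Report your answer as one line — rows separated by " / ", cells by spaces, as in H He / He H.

Be H He Li / He Li Be H / Li He H Be / H Be Li He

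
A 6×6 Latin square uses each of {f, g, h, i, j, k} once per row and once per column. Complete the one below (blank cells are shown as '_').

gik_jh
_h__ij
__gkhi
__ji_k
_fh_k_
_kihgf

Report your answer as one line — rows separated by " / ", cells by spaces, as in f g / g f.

(r1,c4) = f
(r2,c3) = f
(r2,c4) = g
(r3,c2) = j
(r4,c2) = g
(r4,c5) = f
(r5,c4) = j
(r5,c6) = g
(r6,c1) = j
(r2,c1) = k
(r3,c1) = f
(r4,c1) = h
(r5,c1) = i

g i k f j h / k h f g i j / f j g k h i / h g j i f k / i f h j k g / j k i h g f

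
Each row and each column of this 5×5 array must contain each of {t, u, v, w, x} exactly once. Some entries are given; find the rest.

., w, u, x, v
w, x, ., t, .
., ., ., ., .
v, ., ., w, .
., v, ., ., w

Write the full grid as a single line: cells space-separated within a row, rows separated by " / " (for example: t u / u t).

t w u x v / w x v t u / u t w v x / v u x w t / x v t u w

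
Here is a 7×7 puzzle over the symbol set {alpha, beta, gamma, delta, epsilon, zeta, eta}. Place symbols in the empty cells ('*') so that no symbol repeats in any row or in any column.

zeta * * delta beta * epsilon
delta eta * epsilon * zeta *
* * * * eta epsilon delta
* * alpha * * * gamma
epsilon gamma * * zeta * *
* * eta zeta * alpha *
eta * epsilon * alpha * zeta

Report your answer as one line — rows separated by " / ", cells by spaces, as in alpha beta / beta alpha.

(r1,c2): row 1 has {beta,delta,epsilon,zeta}; column 2 has {gamma,eta}, so it must be alpha.
(r1,c3): row 1 has {alpha,beta,delta,epsilon,zeta}; column 3 has {alpha,epsilon,eta}, so it must be gamma.
(r1,c6): row 1 has {alpha,beta,gamma,delta,epsilon,zeta}; column 6 has {alpha,epsilon,zeta}, so it must be eta.
(r2,c3): row 2 has {delta,epsilon,zeta,eta}; column 3 has {alpha,gamma,epsilon,eta}, so it must be beta.
(r2,c5): row 2 has {beta,delta,epsilon,zeta,eta}; column 5 has {alpha,beta,zeta,eta}, so it must be gamma.
(r2,c7): row 2 has {beta,gamma,delta,epsilon,zeta,eta}; column 7 has {gamma,delta,epsilon,zeta}, so it must be alpha.
(r3,c3): row 3 has {delta,epsilon,eta}; column 3 has {alpha,beta,gamma,epsilon,eta}, so it must be zeta.
(r4,c1): row 4 has {alpha,gamma}; column 1 has {delta,epsilon,zeta,eta}, so it must be beta.
(r4,c4): row 4 has {alpha,beta,gamma}; column 4 has {delta,epsilon,zeta}, so it must be eta.
(r4,c6): row 4 has {alpha,beta,gamma,eta}; column 6 has {alpha,epsilon,zeta,eta}, so it must be delta.
(r5,c3): row 5 has {gamma,epsilon,zeta}; column 3 has {alpha,beta,gamma,epsilon,zeta,eta}, so it must be delta.
(r5,c6): row 5 has {gamma,delta,epsilon,zeta}; column 6 has {alpha,delta,epsilon,zeta,eta}, so it must be beta.
(r5,c7): row 5 has {beta,gamma,delta,epsilon,zeta}; column 7 has {alpha,gamma,delta,epsilon,zeta}, so it must be eta.
(r6,c1): row 6 has {alpha,zeta,eta}; column 1 has {beta,delta,epsilon,zeta,eta}, so it must be gamma.
(r6,c7): row 6 has {alpha,gamma,zeta,eta}; column 7 has {alpha,gamma,delta,epsilon,zeta,eta}, so it must be beta.
(r7,c6): row 7 has {alpha,epsilon,zeta,eta}; column 6 has {alpha,beta,delta,epsilon,zeta,eta}, so it must be gamma.
(r3,c1): row 3 has {delta,epsilon,zeta,eta}; column 1 has {beta,gamma,delta,epsilon,zeta,eta}, so it must be alpha.
(r3,c2): row 3 has {alpha,delta,epsilon,zeta,eta}; column 2 has {alpha,gamma,eta}, so it must be beta.
(r3,c4): row 3 has {alpha,beta,delta,epsilon,zeta,eta}; column 4 has {delta,epsilon,zeta,eta}, so it must be gamma.
(r4,c5): row 4 has {alpha,beta,gamma,delta,eta}; column 5 has {alpha,beta,gamma,zeta,eta}, so it must be epsilon.
(r5,c4): row 5 has {beta,gamma,delta,epsilon,zeta,eta}; column 4 has {gamma,delta,epsilon,zeta,eta}, so it must be alpha.
(r6,c5): row 6 has {alpha,beta,gamma,zeta,eta}; column 5 has {alpha,beta,gamma,epsilon,zeta,eta}, so it must be delta.
(r7,c2): row 7 has {alpha,gamma,epsilon,zeta,eta}; column 2 has {alpha,beta,gamma,eta}, so it must be delta.
(r7,c4): row 7 has {alpha,gamma,delta,epsilon,zeta,eta}; column 4 has {alpha,gamma,delta,epsilon,zeta,eta}, so it must be beta.
(r4,c2): row 4 has {alpha,beta,gamma,delta,epsilon,eta}; column 2 has {alpha,beta,gamma,delta,eta}, so it must be zeta.
(r6,c2): row 6 has {alpha,beta,gamma,delta,zeta,eta}; column 2 has {alpha,beta,gamma,delta,zeta,eta}, so it must be epsilon.

zeta alpha gamma delta beta eta epsilon / delta eta beta epsilon gamma zeta alpha / alpha beta zeta gamma eta epsilon delta / beta zeta alpha eta epsilon delta gamma / epsilon gamma delta alpha zeta beta eta / gamma epsilon eta zeta delta alpha beta / eta delta epsilon beta alpha gamma zeta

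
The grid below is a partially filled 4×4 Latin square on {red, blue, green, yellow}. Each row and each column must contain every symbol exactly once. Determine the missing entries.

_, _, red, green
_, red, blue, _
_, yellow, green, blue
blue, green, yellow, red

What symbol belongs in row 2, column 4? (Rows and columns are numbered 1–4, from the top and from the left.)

Cell (r1,c1): row 1 has {red,green}; column 1 has {blue} → yellow.
Cell (r1,c2): row 1 has {red,green,yellow}; column 2 has {red,green,yellow} → blue.
Cell (r2,c1): row 2 has {red,blue}; column 1 has {blue,yellow} → green.
Cell (r2,c4): row 2 has {red,blue,green}; column 4 has {red,blue,green} → yellow.

yellow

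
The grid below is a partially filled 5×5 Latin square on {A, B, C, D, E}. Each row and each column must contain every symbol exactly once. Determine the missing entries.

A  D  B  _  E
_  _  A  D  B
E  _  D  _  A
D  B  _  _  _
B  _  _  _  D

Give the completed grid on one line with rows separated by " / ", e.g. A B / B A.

A D B C E / C E A D B / E C D B A / D B E A C / B A C E D

Cell (r1,c4): row 1 has {A,B,D,E}; column 4 has {D} → C.
Cell (r2,c1): row 2 has {A,B,D}; column 1 has {A,B,D,E} → C.
Cell (r2,c2): row 2 has {A,B,C,D}; column 2 has {B,D} → E.
Cell (r3,c2): row 3 has {A,D,E}; column 2 has {B,D,E} → C.
Cell (r3,c4): row 3 has {A,C,D,E}; column 4 has {C,D} → B.
Cell (r4,c5): row 4 has {B,D}; column 5 has {A,B,D,E} → C.
Cell (r5,c2): row 5 has {B,D}; column 2 has {B,C,D,E} → A.
Cell (r5,c4): row 5 has {A,B,D}; column 4 has {B,C,D} → E.
Cell (r4,c3): row 4 has {B,C,D}; column 3 has {A,B,D} → E.
Cell (r4,c4): row 4 has {B,C,D,E}; column 4 has {B,C,D,E} → A.
Cell (r5,c3): row 5 has {A,B,D,E}; column 3 has {A,B,D,E} → C.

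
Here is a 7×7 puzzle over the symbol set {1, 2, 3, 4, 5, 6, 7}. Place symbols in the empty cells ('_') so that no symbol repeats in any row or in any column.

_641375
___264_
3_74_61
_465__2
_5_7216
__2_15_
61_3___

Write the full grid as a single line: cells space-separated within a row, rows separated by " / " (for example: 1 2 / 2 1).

2 6 4 1 3 7 5 / 5 7 1 2 6 4 3 / 3 2 7 4 5 6 1 / 1 4 6 5 7 3 2 / 4 5 3 7 2 1 6 / 7 3 2 6 1 5 4 / 6 1 5 3 4 2 7

At row 1, column 1: row 1 has {1,3,4,5,6,7}; column 1 has {3,6}; that leaves 2.
At row 3, column 2: row 3 has {1,3,4,6,7}; column 2 has {1,4,5,6}; that leaves 2.
At row 3, column 5: row 3 has {1,2,3,4,6,7}; column 5 has {1,2,3,6}; that leaves 5.
At row 4, column 5: row 4 has {2,4,5,6}; column 5 has {1,2,3,5,6}; that leaves 7.
At row 4, column 6: row 4 has {2,4,5,6,7}; column 6 has {1,4,5,6,7}; that leaves 3.
At row 5, column 1: row 5 has {1,2,5,6,7}; column 1 has {2,3,6}; that leaves 4.
At row 5, column 3: row 5 has {1,2,4,5,6,7}; column 3 has {2,4,6,7}; that leaves 3.
At row 6, column 1: row 6 has {1,2,5}; column 1 has {2,3,4,6}; that leaves 7.
At row 6, column 2: row 6 has {1,2,5,7}; column 2 has {1,2,4,5,6}; that leaves 3.
At row 6, column 4: row 6 has {1,2,3,5,7}; column 4 has {1,2,3,4,5,7}; that leaves 6.
At row 6, column 7: row 6 has {1,2,3,5,6,7}; column 7 has {1,2,5,6}; that leaves 4.
At row 7, column 3: row 7 has {1,3,6}; column 3 has {2,3,4,6,7}; that leaves 5.
At row 7, column 5: row 7 has {1,3,5,6}; column 5 has {1,2,3,5,6,7}; that leaves 4.
At row 7, column 6: row 7 has {1,3,4,5,6}; column 6 has {1,3,4,5,6,7}; that leaves 2.
At row 7, column 7: row 7 has {1,2,3,4,5,6}; column 7 has {1,2,4,5,6}; that leaves 7.
At row 2, column 2: row 2 has {2,4,6}; column 2 has {1,2,3,4,5,6}; that leaves 7.
At row 2, column 3: row 2 has {2,4,6,7}; column 3 has {2,3,4,5,6,7}; that leaves 1.
At row 2, column 7: row 2 has {1,2,4,6,7}; column 7 has {1,2,4,5,6,7}; that leaves 3.
At row 4, column 1: row 4 has {2,3,4,5,6,7}; column 1 has {2,3,4,6,7}; that leaves 1.
At row 2, column 1: row 2 has {1,2,3,4,6,7}; column 1 has {1,2,3,4,6,7}; that leaves 5.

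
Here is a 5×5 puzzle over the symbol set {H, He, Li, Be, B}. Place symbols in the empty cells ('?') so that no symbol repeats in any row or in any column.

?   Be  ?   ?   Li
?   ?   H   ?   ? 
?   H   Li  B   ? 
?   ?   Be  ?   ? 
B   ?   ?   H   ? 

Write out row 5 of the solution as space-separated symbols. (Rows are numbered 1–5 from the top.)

(r1,c4): row 1 has {Li,Be}; column 4 has {H,B}, so it must be He.
(r4,c4): row 4 has {Be}; column 4 has {H,He,B}, so it must be Li.
(r5,c3): row 5 has {H,B}; column 3 has {H,Li,Be}, so it must be He.
(r5,c5): row 5 has {H,He,B}; column 5 has {Li}, so it must be Be.
(r1,c1): row 1 has {He,Li,Be}; column 1 has {B}, so it must be H.
(r1,c3): row 1 has {H,He,Li,Be}; column 3 has {H,He,Li,Be}, so it must be B.
(r2,c4): row 2 has {H}; column 4 has {H,He,Li,B}, so it must be Be.
(r3,c5): row 3 has {H,Li,B}; column 5 has {Li,Be}, so it must be He.
(r4,c1): row 4 has {Li,Be}; column 1 has {H,B}, so it must be He.
(r4,c2): row 4 has {He,Li,Be}; column 2 has {H,Be}, so it must be B.
(r4,c5): row 4 has {He,Li,Be,B}; column 5 has {He,Li,Be}, so it must be H.
(r5,c2): row 5 has {H,He,Be,B}; column 2 has {H,Be,B}, so it must be Li.

B Li He H Be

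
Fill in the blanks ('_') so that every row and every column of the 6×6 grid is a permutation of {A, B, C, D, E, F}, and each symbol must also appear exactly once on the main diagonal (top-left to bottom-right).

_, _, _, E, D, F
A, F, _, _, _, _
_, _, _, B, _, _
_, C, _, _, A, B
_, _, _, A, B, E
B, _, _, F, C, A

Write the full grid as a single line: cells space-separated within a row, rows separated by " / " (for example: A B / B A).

C B A E D F / A F B C E D / D A E B F C / E C F D A B / F D C A B E / B E D F C A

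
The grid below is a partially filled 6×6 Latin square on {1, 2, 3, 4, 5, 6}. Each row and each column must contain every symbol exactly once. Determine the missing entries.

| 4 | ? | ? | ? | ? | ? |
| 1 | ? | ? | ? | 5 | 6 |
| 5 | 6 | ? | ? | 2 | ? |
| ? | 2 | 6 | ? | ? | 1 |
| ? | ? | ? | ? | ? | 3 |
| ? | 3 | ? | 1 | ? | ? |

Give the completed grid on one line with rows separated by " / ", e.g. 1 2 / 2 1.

Cell (r2,c2): row 2 has {1,5,6}; column 2 has {2,3,6} → 4.
Cell (r3,c6): row 3 has {2,5,6}; column 6 has {1,3,6} → 4.
Cell (r4,c1): row 4 has {1,2,6}; column 1 has {1,4,5} → 3.
Cell (r4,c5): row 4 has {1,2,3,6}; column 5 has {2,5} → 4.
Cell (r6,c5): row 6 has {1,3}; column 5 has {2,4,5} → 6.
Cell (r3,c4): row 3 has {2,4,5,6}; column 4 has {1} → 3.
Cell (r4,c4): row 4 has {1,2,3,4,6}; column 4 has {1,3} → 5.
Cell (r5,c5): row 5 has {3}; column 5 has {2,4,5,6} → 1.
Cell (r6,c1): row 6 has {1,3,6}; column 1 has {1,3,4,5} → 2.
Cell (r6,c6): row 6 has {1,2,3,6}; column 6 has {1,3,4,6} → 5.
Cell (r1,c5): row 1 has {4}; column 5 has {1,2,4,5,6} → 3.
Cell (r1,c6): row 1 has {3,4}; column 6 has {1,3,4,5,6} → 2.
Cell (r2,c4): row 2 has {1,4,5,6}; column 4 has {1,3,5} → 2.
Cell (r3,c3): row 3 has {2,3,4,5,6}; column 3 has {6} → 1.
Cell (r5,c1): row 5 has {1,3}; column 1 has {1,2,3,4,5} → 6.
Cell (r5,c2): row 5 has {1,3,6}; column 2 has {2,3,4,6} → 5.
Cell (r5,c4): row 5 has {1,3,5,6}; column 4 has {1,2,3,5} → 4.
Cell (r6,c3): row 6 has {1,2,3,5,6}; column 3 has {1,6} → 4.
Cell (r1,c2): row 1 has {2,3,4}; column 2 has {2,3,4,5,6} → 1.
Cell (r1,c3): row 1 has {1,2,3,4}; column 3 has {1,4,6} → 5.
Cell (r1,c4): row 1 has {1,2,3,4,5}; column 4 has {1,2,3,4,5} → 6.
Cell (r2,c3): row 2 has {1,2,4,5,6}; column 3 has {1,4,5,6} → 3.
Cell (r5,c3): row 5 has {1,3,4,5,6}; column 3 has {1,3,4,5,6} → 2.

4 1 5 6 3 2 / 1 4 3 2 5 6 / 5 6 1 3 2 4 / 3 2 6 5 4 1 / 6 5 2 4 1 3 / 2 3 4 1 6 5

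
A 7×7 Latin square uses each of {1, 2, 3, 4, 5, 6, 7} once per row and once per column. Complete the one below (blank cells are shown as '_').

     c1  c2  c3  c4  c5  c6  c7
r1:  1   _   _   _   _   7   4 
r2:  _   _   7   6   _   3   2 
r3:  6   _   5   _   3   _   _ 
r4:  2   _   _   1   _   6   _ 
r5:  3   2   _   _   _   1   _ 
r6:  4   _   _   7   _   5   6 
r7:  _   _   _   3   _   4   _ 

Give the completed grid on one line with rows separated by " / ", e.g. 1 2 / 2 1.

1 6 3 2 5 7 4 / 5 4 7 6 1 3 2 / 6 7 5 4 3 2 1 / 2 5 4 1 7 6 3 / 3 2 6 5 4 1 7 / 4 3 1 7 2 5 6 / 7 1 2 3 6 4 5

At row 2, column 1: row 2 has {2,3,6,7}; column 1 has {1,2,3,4,6}; that leaves 5.
At row 3, column 6: row 3 has {3,5,6}; column 6 has {1,3,4,5,6,7}; that leaves 2.
At row 7, column 1: row 7 has {3,4}; column 1 has {1,2,3,4,5,6}; that leaves 7.
At row 3, column 4: row 3 has {2,3,5,6}; column 4 has {1,3,6,7}; that leaves 4.
At row 5, column 4: row 5 has {1,2,3}; column 4 has {1,3,4,6,7}; that leaves 5.
At row 5, column 7: row 5 has {1,2,3,5}; column 7 has {2,4,6}; that leaves 7.
At row 1, column 4: row 1 has {1,4,7}; column 4 has {1,3,4,5,6,7}; that leaves 2.
At row 3, column 7: row 3 has {2,3,4,5,6}; column 7 has {2,4,6,7}; that leaves 1.
At row 7, column 7: row 7 has {3,4,7}; column 7 has {1,2,4,6,7}; that leaves 5.
At row 3, column 2: row 3 has {1,2,3,4,5,6}; column 2 has {2}; that leaves 7.
At row 4, column 7: row 4 has {1,2,6}; column 7 has {1,2,4,5,6,7}; that leaves 3.
At row 4, column 3: row 4 has {1,2,3,6}; column 3 has {5,7}; that leaves 4.
At row 5, column 3: row 5 has {1,2,3,5,7}; column 3 has {4,5,7}; that leaves 6.
At row 5, column 5: row 5 has {1,2,3,5,6,7}; column 5 has {3}; that leaves 4.
At row 1, column 3: row 1 has {1,2,4,7}; column 3 has {4,5,6,7}; that leaves 3.
At row 2, column 5: row 2 has {2,3,5,6,7}; column 5 has {3,4}; that leaves 1.
At row 4, column 2: row 4 has {1,2,3,4,6}; column 2 has {2,7}; that leaves 5.
At row 4, column 5: row 4 has {1,2,3,4,5,6}; column 5 has {1,3,4}; that leaves 7.
At row 6, column 5: row 6 has {4,5,6,7}; column 5 has {1,3,4,7}; that leaves 2.
At row 7, column 5: row 7 has {3,4,5,7}; column 5 has {1,2,3,4,7}; that leaves 6.
At row 1, column 2: row 1 has {1,2,3,4,7}; column 2 has {2,5,7}; that leaves 6.
At row 1, column 5: row 1 has {1,2,3,4,6,7}; column 5 has {1,2,3,4,6,7}; that leaves 5.
At row 2, column 2: row 2 has {1,2,3,5,6,7}; column 2 has {2,5,6,7}; that leaves 4.
At row 6, column 3: row 6 has {2,4,5,6,7}; column 3 has {3,4,5,6,7}; that leaves 1.
At row 7, column 2: row 7 has {3,4,5,6,7}; column 2 has {2,4,5,6,7}; that leaves 1.
At row 7, column 3: row 7 has {1,3,4,5,6,7}; column 3 has {1,3,4,5,6,7}; that leaves 2.
At row 6, column 2: row 6 has {1,2,4,5,6,7}; column 2 has {1,2,4,5,6,7}; that leaves 3.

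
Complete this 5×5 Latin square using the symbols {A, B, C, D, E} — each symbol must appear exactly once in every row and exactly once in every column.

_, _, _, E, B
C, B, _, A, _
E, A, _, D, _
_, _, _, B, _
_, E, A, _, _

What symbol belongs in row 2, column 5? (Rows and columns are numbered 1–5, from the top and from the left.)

(r3,c5) = C
(r5,c4) = C
(r5,c5) = D
(r2,c5) = E

E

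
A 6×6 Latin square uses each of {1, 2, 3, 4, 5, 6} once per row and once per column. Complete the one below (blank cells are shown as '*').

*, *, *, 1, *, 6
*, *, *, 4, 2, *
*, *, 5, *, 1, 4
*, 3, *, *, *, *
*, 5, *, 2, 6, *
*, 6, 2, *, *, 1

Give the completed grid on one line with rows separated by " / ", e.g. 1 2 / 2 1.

(r2,c2): row 2 has {2,4}; column 2 has {3,5,6}, so it must be 1.
(r3,c2): row 3 has {1,4,5}; column 2 has {1,3,5,6}, so it must be 2.
(r5,c6): row 5 has {2,5,6}; column 6 has {1,4,6}, so it must be 3.
(r1,c2): row 1 has {1,6}; column 2 has {1,2,3,5,6}, so it must be 4.
(r1,c3): row 1 has {1,4,6}; column 3 has {2,5}, so it must be 3.
(r1,c5): row 1 has {1,3,4,6}; column 5 has {1,2,6}, so it must be 5.
(r2,c3): row 2 has {1,2,4}; column 3 has {2,3,5}, so it must be 6.
(r2,c6): row 2 has {1,2,4,6}; column 6 has {1,3,4,6}, so it must be 5.
(r4,c5): row 4 has {3}; column 5 has {1,2,5,6}, so it must be 4.
(r4,c6): row 4 has {3,4}; column 6 has {1,3,4,5,6}, so it must be 2.
(r6,c5): row 6 has {1,2,6}; column 5 has {1,2,4,5,6}, so it must be 3.
(r1,c1): row 1 has {1,3,4,5,6}; column 1 is empty so far, so it must be 2.
(r2,c1): row 2 has {1,2,4,5,6}; column 1 has {2}, so it must be 3.
(r3,c1): row 3 has {1,2,4,5}; column 1 has {2,3}, so it must be 6.
(r3,c4): row 3 has {1,2,4,5,6}; column 4 has {1,2,4}, so it must be 3.
(r4,c3): row 4 has {2,3,4}; column 3 has {2,3,5,6}, so it must be 1.
(r5,c3): row 5 has {2,3,5,6}; column 3 has {1,2,3,5,6}, so it must be 4.
(r6,c4): row 6 has {1,2,3,6}; column 4 has {1,2,3,4}, so it must be 5.
(r4,c1): row 4 has {1,2,3,4}; column 1 has {2,3,6}, so it must be 5.
(r4,c4): row 4 has {1,2,3,4,5}; column 4 has {1,2,3,4,5}, so it must be 6.
(r5,c1): row 5 has {2,3,4,5,6}; column 1 has {2,3,5,6}, so it must be 1.
(r6,c1): row 6 has {1,2,3,5,6}; column 1 has {1,2,3,5,6}, so it must be 4.

2 4 3 1 5 6 / 3 1 6 4 2 5 / 6 2 5 3 1 4 / 5 3 1 6 4 2 / 1 5 4 2 6 3 / 4 6 2 5 3 1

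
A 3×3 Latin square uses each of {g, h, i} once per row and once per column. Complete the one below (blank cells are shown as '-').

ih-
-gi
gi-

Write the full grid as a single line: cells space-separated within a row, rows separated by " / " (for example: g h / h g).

i h g / h g i / g i h

Cell (r1,c3): row 1 has {h,i}; column 3 has {i} → g.
Cell (r2,c1): row 2 has {g,i}; column 1 has {g,i} → h.
Cell (r3,c3): row 3 has {g,i}; column 3 has {g,i} → h.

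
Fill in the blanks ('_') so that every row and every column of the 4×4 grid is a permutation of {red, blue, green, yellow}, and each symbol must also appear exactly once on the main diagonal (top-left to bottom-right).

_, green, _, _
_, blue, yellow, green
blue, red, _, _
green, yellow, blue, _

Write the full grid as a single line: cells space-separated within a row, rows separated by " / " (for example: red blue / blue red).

yellow green red blue / red blue yellow green / blue red green yellow / green yellow blue red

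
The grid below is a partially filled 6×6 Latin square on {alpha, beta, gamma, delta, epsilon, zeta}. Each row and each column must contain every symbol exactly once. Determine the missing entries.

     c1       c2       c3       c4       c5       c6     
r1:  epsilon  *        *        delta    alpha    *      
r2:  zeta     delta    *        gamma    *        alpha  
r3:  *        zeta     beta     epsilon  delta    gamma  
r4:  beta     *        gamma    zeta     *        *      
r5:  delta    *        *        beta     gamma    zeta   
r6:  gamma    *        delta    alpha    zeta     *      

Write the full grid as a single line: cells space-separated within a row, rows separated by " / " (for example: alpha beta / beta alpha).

(r1,c3) = zeta
(r1,c6) = beta
(r2,c3) = epsilon
(r2,c5) = beta
(r3,c1) = alpha
(r4,c5) = epsilon
(r4,c6) = delta
(r5,c3) = alpha
(r6,c6) = epsilon
(r1,c2) = gamma
(r4,c2) = alpha
(r5,c2) = epsilon
(r6,c2) = beta

epsilon gamma zeta delta alpha beta / zeta delta epsilon gamma beta alpha / alpha zeta beta epsilon delta gamma / beta alpha gamma zeta epsilon delta / delta epsilon alpha beta gamma zeta / gamma beta delta alpha zeta epsilon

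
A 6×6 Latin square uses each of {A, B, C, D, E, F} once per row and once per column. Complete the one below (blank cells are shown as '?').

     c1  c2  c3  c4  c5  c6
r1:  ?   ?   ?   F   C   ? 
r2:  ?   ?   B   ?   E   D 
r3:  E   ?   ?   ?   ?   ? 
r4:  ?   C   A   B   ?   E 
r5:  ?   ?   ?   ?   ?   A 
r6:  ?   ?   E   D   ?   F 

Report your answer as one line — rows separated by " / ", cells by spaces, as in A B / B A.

(r1,c3) = D
(r1,c6) = B
(r3,c6) = C
(r1,c1) = A
(r1,c2) = E
(r3,c3) = F
(r3,c4) = A
(r5,c3) = C
(r5,c4) = E
(r2,c4) = C
(r2,c1) = F
(r2,c2) = A
(r4,c1) = D
(r4,c5) = F
(r5,c1) = B
(r5,c5) = D
(r6,c1) = C
(r6,c2) = B
(r6,c5) = A
(r3,c2) = D
(r3,c5) = B
(r5,c2) = F

A E D F C B / F A B C E D / E D F A B C / D C A B F E / B F C E D A / C B E D A F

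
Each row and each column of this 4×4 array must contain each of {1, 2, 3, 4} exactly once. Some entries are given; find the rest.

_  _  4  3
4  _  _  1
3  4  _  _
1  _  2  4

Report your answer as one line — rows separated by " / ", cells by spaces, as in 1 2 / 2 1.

2 1 4 3 / 4 2 3 1 / 3 4 1 2 / 1 3 2 4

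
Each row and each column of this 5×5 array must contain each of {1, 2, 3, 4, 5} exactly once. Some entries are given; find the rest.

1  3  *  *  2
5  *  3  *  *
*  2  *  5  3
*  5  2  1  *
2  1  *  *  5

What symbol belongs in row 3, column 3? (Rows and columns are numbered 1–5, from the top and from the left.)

1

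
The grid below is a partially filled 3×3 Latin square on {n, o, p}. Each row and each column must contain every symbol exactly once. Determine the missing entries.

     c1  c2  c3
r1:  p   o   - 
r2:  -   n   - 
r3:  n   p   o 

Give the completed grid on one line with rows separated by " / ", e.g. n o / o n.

At row 1, column 3: row 1 has {o,p}; column 3 has {o}; that leaves n.
At row 2, column 1: row 2 has {n}; column 1 has {n,p}; that leaves o.
At row 2, column 3: row 2 has {n,o}; column 3 has {n,o}; that leaves p.

p o n / o n p / n p o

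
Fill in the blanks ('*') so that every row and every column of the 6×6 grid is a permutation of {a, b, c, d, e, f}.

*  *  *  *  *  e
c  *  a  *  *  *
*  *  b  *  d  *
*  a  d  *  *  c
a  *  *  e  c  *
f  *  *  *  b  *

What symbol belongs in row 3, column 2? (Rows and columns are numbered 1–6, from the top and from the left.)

c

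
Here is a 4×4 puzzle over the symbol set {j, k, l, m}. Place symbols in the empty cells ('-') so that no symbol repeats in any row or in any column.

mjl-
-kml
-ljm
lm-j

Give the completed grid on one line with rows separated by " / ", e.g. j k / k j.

row 1 has {j,l,m}; column 4 has {j,l,m} — only k is left for (r1,c4).
row 2 has {k,l,m}; column 1 has {l,m} — only j is left for (r2,c1).
row 3 has {j,l,m}; column 1 has {j,l,m} — only k is left for (r3,c1).
row 4 has {j,l,m}; column 3 has {j,l,m} — only k is left for (r4,c3).

m j l k / j k m l / k l j m / l m k j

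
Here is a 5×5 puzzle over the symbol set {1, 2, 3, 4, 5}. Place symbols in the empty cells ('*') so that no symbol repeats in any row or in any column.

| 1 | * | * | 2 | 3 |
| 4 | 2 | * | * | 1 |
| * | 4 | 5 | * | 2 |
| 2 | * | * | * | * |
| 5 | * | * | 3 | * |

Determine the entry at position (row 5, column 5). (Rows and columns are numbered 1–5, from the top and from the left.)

(r1,c2) = 5
(r1,c3) = 4
(r2,c3) = 3
(r2,c4) = 5
(r3,c1) = 3
(r3,c4) = 1
(r4,c3) = 1
(r4,c4) = 4
(r4,c5) = 5
(r5,c2) = 1
(r5,c3) = 2
(r5,c5) = 4

4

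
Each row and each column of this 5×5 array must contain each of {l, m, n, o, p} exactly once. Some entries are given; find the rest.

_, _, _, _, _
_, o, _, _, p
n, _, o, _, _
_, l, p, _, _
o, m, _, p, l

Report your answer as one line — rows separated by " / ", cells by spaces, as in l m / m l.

At row 3, column 2: row 3 has {n,o}; column 2 has {l,m,o}; that leaves p.
At row 3, column 5: row 3 has {n,o,p}; column 5 has {l,p}; that leaves m.
At row 4, column 1: row 4 has {l,p}; column 1 has {n,o}; that leaves m.
At row 5, column 3: row 5 has {l,m,o,p}; column 3 has {o,p}; that leaves n.
At row 1, column 2: row 1 is empty so far; column 2 has {l,m,o,p}; that leaves n.
At row 1, column 5: row 1 has {n}; column 5 has {l,m,p}; that leaves o.
At row 2, column 1: row 2 has {o,p}; column 1 has {m,n,o}; that leaves l.
At row 2, column 3: row 2 has {l,o,p}; column 3 has {n,o,p}; that leaves m.
At row 2, column 4: row 2 has {l,m,o,p}; column 4 has {p}; that leaves n.
At row 3, column 4: row 3 has {m,n,o,p}; column 4 has {n,p}; that leaves l.
At row 4, column 4: row 4 has {l,m,p}; column 4 has {l,n,p}; that leaves o.
At row 4, column 5: row 4 has {l,m,o,p}; column 5 has {l,m,o,p}; that leaves n.
At row 1, column 1: row 1 has {n,o}; column 1 has {l,m,n,o}; that leaves p.
At row 1, column 3: row 1 has {n,o,p}; column 3 has {m,n,o,p}; that leaves l.
At row 1, column 4: row 1 has {l,n,o,p}; column 4 has {l,n,o,p}; that leaves m.

p n l m o / l o m n p / n p o l m / m l p o n / o m n p l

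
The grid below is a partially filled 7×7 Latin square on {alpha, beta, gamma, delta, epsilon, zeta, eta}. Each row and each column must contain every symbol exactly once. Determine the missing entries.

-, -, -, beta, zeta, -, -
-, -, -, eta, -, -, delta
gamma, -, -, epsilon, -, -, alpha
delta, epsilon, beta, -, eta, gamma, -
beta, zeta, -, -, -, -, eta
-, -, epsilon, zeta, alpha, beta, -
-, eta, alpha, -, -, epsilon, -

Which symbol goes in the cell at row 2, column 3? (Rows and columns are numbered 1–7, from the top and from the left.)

gamma

(r4,c4): row 4 has {beta,gamma,delta,epsilon,eta}; column 4 has {beta,epsilon,zeta,eta}, so it must be alpha.
(r4,c7): row 4 has {alpha,beta,gamma,delta,epsilon,eta}; column 7 has {alpha,delta,eta}, so it must be zeta.
(r6,c1): row 6 has {alpha,beta,epsilon,zeta}; column 1 has {beta,gamma,delta}, so it must be eta.
(r6,c7): row 6 has {alpha,beta,epsilon,zeta,eta}; column 7 has {alpha,delta,zeta,eta}, so it must be gamma.
(r7,c1): row 7 has {alpha,epsilon,eta}; column 1 has {beta,gamma,delta,eta}, so it must be zeta.
(r7,c7): row 7 has {alpha,epsilon,zeta,eta}; column 7 has {alpha,gamma,delta,zeta,eta}, so it must be beta.
(r1,c7): row 1 has {beta,zeta}; column 7 has {alpha,beta,gamma,delta,zeta,eta}, so it must be epsilon.
(r6,c2): row 6 has {alpha,beta,gamma,epsilon,zeta,eta}; column 2 has {epsilon,zeta,eta}, so it must be delta.
(r1,c1): row 1 has {beta,epsilon,zeta}; column 1 has {beta,gamma,delta,zeta,eta}, so it must be alpha.
(r1,c2): row 1 has {alpha,beta,epsilon,zeta}; column 2 has {delta,epsilon,zeta,eta}, so it must be gamma.
(r2,c1): row 2 has {delta,eta}; column 1 has {alpha,beta,gamma,delta,zeta,eta}, so it must be epsilon.
(r3,c2): row 3 has {alpha,gamma,epsilon}; column 2 has {gamma,delta,epsilon,zeta,eta}, so it must be beta.
(r3,c5): row 3 has {alpha,beta,gamma,epsilon}; column 5 has {alpha,zeta,eta}, so it must be delta.
(r7,c5): row 7 has {alpha,beta,epsilon,zeta,eta}; column 5 has {alpha,delta,zeta,eta}, so it must be gamma.
(r2,c2): row 2 has {delta,epsilon,eta}; column 2 has {beta,gamma,delta,epsilon,zeta,eta}, so it must be alpha.
(r2,c5): row 2 has {alpha,delta,epsilon,eta}; column 5 has {alpha,gamma,delta,zeta,eta}, so it must be beta.
(r2,c6): row 2 has {alpha,beta,delta,epsilon,eta}; column 6 has {beta,gamma,epsilon}, so it must be zeta.
(r3,c6): row 3 has {alpha,beta,gamma,delta,epsilon}; column 6 has {beta,gamma,epsilon,zeta}, so it must be eta.
(r5,c5): row 5 has {beta,zeta,eta}; column 5 has {alpha,beta,gamma,delta,zeta,eta}, so it must be epsilon.
(r7,c4): row 7 has {alpha,beta,gamma,epsilon,zeta,eta}; column 4 has {alpha,beta,epsilon,zeta,eta}, so it must be delta.
(r1,c6): row 1 has {alpha,beta,gamma,epsilon,zeta}; column 6 has {beta,gamma,epsilon,zeta,eta}, so it must be delta.
(r2,c3): row 2 has {alpha,beta,delta,epsilon,zeta,eta}; column 3 has {alpha,beta,epsilon}, so it must be gamma.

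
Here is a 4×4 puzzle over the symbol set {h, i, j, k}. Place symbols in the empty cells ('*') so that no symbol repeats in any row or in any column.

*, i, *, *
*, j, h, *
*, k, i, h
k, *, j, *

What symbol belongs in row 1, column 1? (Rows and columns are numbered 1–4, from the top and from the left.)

h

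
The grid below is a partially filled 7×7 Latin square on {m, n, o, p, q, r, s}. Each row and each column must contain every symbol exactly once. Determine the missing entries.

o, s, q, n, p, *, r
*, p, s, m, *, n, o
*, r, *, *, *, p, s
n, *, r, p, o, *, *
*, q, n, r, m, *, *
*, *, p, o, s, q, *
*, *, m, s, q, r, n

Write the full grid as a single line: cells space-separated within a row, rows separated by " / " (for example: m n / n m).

o s q n p m r / q p s m r n o / m r o q n p s / n m r p o s q / s q n r m o p / r n p o s q m / p o m s q r n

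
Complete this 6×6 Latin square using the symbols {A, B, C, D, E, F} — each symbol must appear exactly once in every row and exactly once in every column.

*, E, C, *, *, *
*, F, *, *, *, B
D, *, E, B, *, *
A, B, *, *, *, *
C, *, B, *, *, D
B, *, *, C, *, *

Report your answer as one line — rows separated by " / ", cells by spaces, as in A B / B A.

F E C D B A / E F D A C B / D C E B A F / A B F E D C / C A B F E D / B D A C F E

(r1,c1) = F
(r1,c6) = A
(r2,c1) = E
(r5,c2) = A
(r6,c2) = D
(r1,c4) = D
(r1,c5) = B
(r2,c4) = A
(r3,c2) = C
(r3,c6) = F
(r6,c6) = E
(r2,c3) = D
(r2,c5) = C
(r3,c5) = A
(r4,c3) = F
(r4,c4) = E
(r4,c5) = D
(r4,c6) = C
(r5,c4) = F
(r5,c5) = E
(r6,c3) = A
(r6,c5) = F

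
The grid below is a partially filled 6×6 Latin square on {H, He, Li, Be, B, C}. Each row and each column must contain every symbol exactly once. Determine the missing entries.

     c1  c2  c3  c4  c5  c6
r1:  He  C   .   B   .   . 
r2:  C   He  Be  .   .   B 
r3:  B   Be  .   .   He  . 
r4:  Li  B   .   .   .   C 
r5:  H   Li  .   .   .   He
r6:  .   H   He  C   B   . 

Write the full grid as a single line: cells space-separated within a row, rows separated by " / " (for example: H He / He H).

(r4,c3) = H
(r4,c5) = Be
(r5,c4) = Be
(r5,c5) = C
(r6,c1) = Be
(r6,c6) = Li
(r1,c3) = Li
(r1,c5) = H
(r1,c6) = Be
(r2,c5) = Li
(r3,c3) = C
(r3,c6) = H
(r4,c4) = He
(r5,c3) = B
(r2,c4) = H
(r3,c4) = Li

He C Li B H Be / C He Be H Li B / B Be C Li He H / Li B H He Be C / H Li B Be C He / Be H He C B Li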